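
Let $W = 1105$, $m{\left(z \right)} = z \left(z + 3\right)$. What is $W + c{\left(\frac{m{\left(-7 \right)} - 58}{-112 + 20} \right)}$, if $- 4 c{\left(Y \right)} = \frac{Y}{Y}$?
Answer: $\frac{4419}{4} \approx 1104.8$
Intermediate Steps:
$m{\left(z \right)} = z \left(3 + z\right)$
$c{\left(Y \right)} = - \frac{1}{4}$ ($c{\left(Y \right)} = - \frac{Y \frac{1}{Y}}{4} = \left(- \frac{1}{4}\right) 1 = - \frac{1}{4}$)
$W + c{\left(\frac{m{\left(-7 \right)} - 58}{-112 + 20} \right)} = 1105 - \frac{1}{4} = \frac{4419}{4}$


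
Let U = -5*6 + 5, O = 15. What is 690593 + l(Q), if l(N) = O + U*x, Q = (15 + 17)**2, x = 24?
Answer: 690008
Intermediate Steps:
U = -25 (U = -30 + 5 = -25)
Q = 1024 (Q = 32**2 = 1024)
l(N) = -585 (l(N) = 15 - 25*24 = 15 - 600 = -585)
690593 + l(Q) = 690593 - 585 = 690008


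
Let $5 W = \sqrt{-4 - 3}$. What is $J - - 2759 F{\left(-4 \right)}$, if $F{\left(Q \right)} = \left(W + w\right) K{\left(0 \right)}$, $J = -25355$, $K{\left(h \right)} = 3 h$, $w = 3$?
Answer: $-25355$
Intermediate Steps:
$W = \frac{i \sqrt{7}}{5}$ ($W = \frac{\sqrt{-4 - 3}}{5} = \frac{\sqrt{-7}}{5} = \frac{i \sqrt{7}}{5} \approx 0.52915 i$)
$F{\left(Q \right)} = 0$ ($F{\left(Q \right)} = \left(\frac{i \sqrt{7}}{5} + 3\right) 3 \cdot 0 = \left(3 + \frac{i \sqrt{7}}{5}\right) 0 = 0$)
$J - - 2759 F{\left(-4 \right)} = -25355 - \left(-2759\right) 0 = -25355 - 0 = -25355 + 0 = -25355$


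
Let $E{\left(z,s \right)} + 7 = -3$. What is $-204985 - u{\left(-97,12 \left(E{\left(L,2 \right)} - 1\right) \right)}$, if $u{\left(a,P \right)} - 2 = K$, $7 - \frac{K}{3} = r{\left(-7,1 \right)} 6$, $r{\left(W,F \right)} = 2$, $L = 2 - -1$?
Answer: $-204972$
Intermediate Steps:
$L = 3$ ($L = 2 + 1 = 3$)
$E{\left(z,s \right)} = -10$ ($E{\left(z,s \right)} = -7 - 3 = -10$)
$K = -15$ ($K = 21 - 3 \cdot 2 \cdot 6 = 21 - 36 = -15$)
$u{\left(a,P \right)} = -13$ ($u{\left(a,P \right)} = 2 - 15 = -13$)
$-204985 - u{\left(-97,12 \left(E{\left(L,2 \right)} - 1\right) \right)} = -204985 - -13 = -204985 + 13 = -204972$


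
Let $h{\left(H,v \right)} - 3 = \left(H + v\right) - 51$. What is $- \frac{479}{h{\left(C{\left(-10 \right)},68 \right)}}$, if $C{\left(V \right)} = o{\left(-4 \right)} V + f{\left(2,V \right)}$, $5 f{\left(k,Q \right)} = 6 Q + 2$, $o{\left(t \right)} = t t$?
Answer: $\frac{2395}{758} \approx 3.1596$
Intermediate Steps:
$o{\left(t \right)} = t^{2}$
$f{\left(k,Q \right)} = \frac{2}{5} + \frac{6 Q}{5}$ ($f{\left(k,Q \right)} = \frac{6 Q + 2}{5} = \frac{2 + 6 Q}{5} = \frac{2}{5} + \frac{6 Q}{5}$)
$C{\left(V \right)} = \frac{2}{5} + \frac{86 V}{5}$ ($C{\left(V \right)} = \left(-4\right)^{2} V + \left(\frac{2}{5} + \frac{6 V}{5}\right) = 16 V + \left(\frac{2}{5} + \frac{6 V}{5}\right) = \frac{2}{5} + \frac{86 V}{5}$)
$h{\left(H,v \right)} = -48 + H + v$ ($h{\left(H,v \right)} = 3 - \left(51 - H - v\right) = 3 + \left(-51 + H + v\right) = -48 + H + v$)
$- \frac{479}{h{\left(C{\left(-10 \right)},68 \right)}} = - \frac{479}{-48 + \left(\frac{2}{5} + \frac{86}{5} \left(-10\right)\right) + 68} = - \frac{479}{-48 + \left(\frac{2}{5} - 172\right) + 68} = - \frac{479}{-48 - \frac{858}{5} + 68} = - \frac{479}{- \frac{758}{5}} = \left(-479\right) \left(- \frac{5}{758}\right) = \frac{2395}{758}$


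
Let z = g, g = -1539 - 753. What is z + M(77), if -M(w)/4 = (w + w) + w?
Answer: -3216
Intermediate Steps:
g = -2292
M(w) = -12*w (M(w) = -4*((w + w) + w) = -4*(2*w + w) = -12*w)
z = -2292
z + M(77) = -2292 - 12*77 = -2292 - 924 = -3216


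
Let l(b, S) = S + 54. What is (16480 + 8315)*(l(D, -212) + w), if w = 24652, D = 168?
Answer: 607328730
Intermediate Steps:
l(b, S) = 54 + S
(16480 + 8315)*(l(D, -212) + w) = (16480 + 8315)*((54 - 212) + 24652) = 24795*(-158 + 24652) = 24795*24494 = 607328730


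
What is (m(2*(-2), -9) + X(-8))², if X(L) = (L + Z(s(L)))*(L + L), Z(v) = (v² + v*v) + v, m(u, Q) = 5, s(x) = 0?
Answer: 17689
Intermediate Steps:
Z(v) = v + 2*v² (Z(v) = (v² + v²) + v = 2*v² + v = v + 2*v²)
X(L) = 2*L² (X(L) = (L + 0*(1 + 2*0))*(L + L) = (L + 0*(1 + 0))*(2*L) = (L + 0*1)*(2*L) = (L + 0)*(2*L) = L*(2*L) = 2*L²)
(m(2*(-2), -9) + X(-8))² = (5 + 2*(-8)²)² = (5 + 2*64)² = (5 + 128)² = 133² = 17689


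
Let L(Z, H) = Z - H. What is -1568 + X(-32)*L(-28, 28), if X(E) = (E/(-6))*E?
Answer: 23968/3 ≈ 7989.3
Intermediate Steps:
X(E) = -E²/6 (X(E) = (E*(-⅙))*E = (-E/6)*E = -E²/6)
-1568 + X(-32)*L(-28, 28) = -1568 + (-⅙*(-32)²)*(-28 - 1*28) = -1568 + (-⅙*1024)*(-28 - 28) = -1568 - 512/3*(-56) = -1568 + 28672/3 = 23968/3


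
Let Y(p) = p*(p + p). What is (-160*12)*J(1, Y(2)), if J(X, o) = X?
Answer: -1920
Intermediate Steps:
Y(p) = 2*p**2 (Y(p) = p*(2*p) = 2*p**2)
(-160*12)*J(1, Y(2)) = -160*12*1 = -1920*1 = -1920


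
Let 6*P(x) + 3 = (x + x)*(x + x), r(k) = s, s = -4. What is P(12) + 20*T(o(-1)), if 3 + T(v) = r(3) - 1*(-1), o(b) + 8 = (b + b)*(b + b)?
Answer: -49/2 ≈ -24.500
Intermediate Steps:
r(k) = -4
P(x) = -1/2 + 2*x**2/3 (P(x) = -1/2 + ((x + x)*(x + x))/6 = -1/2 + ((2*x)*(2*x))/6 = -1/2 + (4*x**2)/6 = -1/2 + 2*x**2/3)
o(b) = -8 + 4*b**2 (o(b) = -8 + (b + b)*(b + b) = -8 + (2*b)*(2*b) = -8 + 4*b**2)
T(v) = -6 (T(v) = -3 + (-4 - 1*(-1)) = -3 + (-4 + 1) = -3 - 3 = -6)
P(12) + 20*T(o(-1)) = (-1/2 + (2/3)*12**2) + 20*(-6) = (-1/2 + (2/3)*144) - 120 = (-1/2 + 96) - 120 = 191/2 - 120 = -49/2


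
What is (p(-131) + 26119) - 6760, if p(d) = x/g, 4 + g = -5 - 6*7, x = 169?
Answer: 987140/51 ≈ 19356.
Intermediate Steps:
g = -51 (g = -4 + (-5 - 6*7) = -4 + (-5 - 42) = -4 - 47 = -51)
p(d) = -169/51 (p(d) = 169/(-51) = 169*(-1/51) = -169/51)
(p(-131) + 26119) - 6760 = (-169/51 + 26119) - 6760 = 1331900/51 - 6760 = 987140/51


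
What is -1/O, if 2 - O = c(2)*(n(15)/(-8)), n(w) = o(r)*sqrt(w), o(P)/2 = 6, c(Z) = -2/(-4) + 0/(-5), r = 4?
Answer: 32/71 - 12*sqrt(15)/71 ≈ -0.20388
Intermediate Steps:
c(Z) = 1/2 (c(Z) = -2*(-1/4) + 0*(-1/5) = 1/2 + 0 = 1/2)
o(P) = 12 (o(P) = 2*6 = 12)
n(w) = 12*sqrt(w)
O = 2 + 3*sqrt(15)/4 (O = 2 - (12*sqrt(15))/(-8)/2 = 2 - (12*sqrt(15))*(-1/8)/2 = 2 - (-3*sqrt(15)/2)/2 = 2 - (-3)*sqrt(15)/4 = 2 + 3*sqrt(15)/4 ≈ 4.9047)
-1/O = -1/(2 + 3*sqrt(15)/4)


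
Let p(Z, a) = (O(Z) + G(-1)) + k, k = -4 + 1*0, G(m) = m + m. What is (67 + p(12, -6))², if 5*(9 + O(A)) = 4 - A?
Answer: 63504/25 ≈ 2540.2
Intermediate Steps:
G(m) = 2*m
O(A) = -41/5 - A/5 (O(A) = -9 + (4 - A)/5 = -9 + (⅘ - A/5) = -41/5 - A/5)
k = -4 (k = -4 + 0 = -4)
p(Z, a) = -71/5 - Z/5 (p(Z, a) = ((-41/5 - Z/5) + 2*(-1)) - 4 = ((-41/5 - Z/5) - 2) - 4 = (-51/5 - Z/5) - 4 = -71/5 - Z/5)
(67 + p(12, -6))² = (67 + (-71/5 - ⅕*12))² = (67 + (-71/5 - 12/5))² = (67 - 83/5)² = (252/5)² = 63504/25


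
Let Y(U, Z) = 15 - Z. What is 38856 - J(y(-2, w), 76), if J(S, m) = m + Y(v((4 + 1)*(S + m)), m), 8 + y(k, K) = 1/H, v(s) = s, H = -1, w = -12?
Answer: 38841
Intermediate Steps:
y(k, K) = -9 (y(k, K) = -8 + 1/(-1) = -8 - 1 = -9)
J(S, m) = 15 (J(S, m) = m + (15 - m) = 15)
38856 - J(y(-2, w), 76) = 38856 - 1*15 = 38856 - 15 = 38841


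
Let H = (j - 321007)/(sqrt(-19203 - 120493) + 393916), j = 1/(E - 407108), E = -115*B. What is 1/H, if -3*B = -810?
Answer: -172597446728/140651785107 - 1752632*I*sqrt(8731)/140651785107 ≈ -1.2271 - 0.0011643*I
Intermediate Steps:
B = 270 (B = -1/3*(-810) = 270)
E = -31050 (E = -115*270 = -31050)
j = -1/438158 (j = 1/(-31050 - 407108) = 1/(-438158) = -1/438158 ≈ -2.2823e-6)
H = -140651785107/(438158*(393916 + 4*I*sqrt(8731))) (H = (-1/438158 - 321007)/(sqrt(-19203 - 120493) + 393916) = -140651785107/(438158*(sqrt(-139696) + 393916)) = -140651785107/(438158*(4*I*sqrt(8731) + 393916)) = -140651785107/(438158*(393916 + 4*I*sqrt(8731))) ≈ -0.81491 + 0.00077321*I)
1/H = 1/(-13851247145552253/16997239258556704 + 140651785107*I*sqrt(8731)/16997239258556704)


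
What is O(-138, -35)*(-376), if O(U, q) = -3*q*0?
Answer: 0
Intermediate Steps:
O(U, q) = 0
O(-138, -35)*(-376) = 0*(-376) = 0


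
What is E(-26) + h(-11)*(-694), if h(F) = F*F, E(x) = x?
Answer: -84000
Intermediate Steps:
h(F) = F²
E(-26) + h(-11)*(-694) = -26 + (-11)²*(-694) = -26 + 121*(-694) = -26 - 83974 = -84000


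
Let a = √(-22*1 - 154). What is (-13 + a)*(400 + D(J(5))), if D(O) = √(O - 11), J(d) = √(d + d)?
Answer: -(13 - 4*I*√11)*(400 + I*√(11 - √10)) ≈ -5237.1 + 5270.2*I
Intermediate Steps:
J(d) = √2*√d (J(d) = √(2*d) = √2*√d)
D(O) = √(-11 + O)
a = 4*I*√11 (a = √(-22 - 154) = √(-176) = 4*I*√11 ≈ 13.266*I)
(-13 + a)*(400 + D(J(5))) = (-13 + 4*I*√11)*(400 + √(-11 + √2*√5)) = (-13 + 4*I*√11)*(400 + √(-11 + √10))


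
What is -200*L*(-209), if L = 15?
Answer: 627000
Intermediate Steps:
-200*L*(-209) = -200*15*(-209) = -3000*(-209) = 627000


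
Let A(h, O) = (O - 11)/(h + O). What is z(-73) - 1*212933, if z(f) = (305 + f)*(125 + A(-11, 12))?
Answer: -183701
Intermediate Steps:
A(h, O) = (-11 + O)/(O + h)
z(f) = 38430 + 126*f (z(f) = (305 + f)*(125 + (-11 + 12)/(12 - 11)) = (305 + f)*(125 + 1/1) = (305 + f)*(125 + 1*1) = (305 + f)*(125 + 1) = (305 + f)*126 = 38430 + 126*f)
z(-73) - 1*212933 = (38430 + 126*(-73)) - 1*212933 = (38430 - 9198) - 212933 = 29232 - 212933 = -183701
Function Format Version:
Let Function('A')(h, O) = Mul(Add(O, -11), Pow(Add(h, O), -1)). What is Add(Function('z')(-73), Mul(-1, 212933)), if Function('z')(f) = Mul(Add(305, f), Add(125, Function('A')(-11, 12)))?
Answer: -183701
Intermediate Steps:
Function('A')(h, O) = Mul(Pow(Add(O, h), -1), Add(-11, O)) (Function('A')(h, O) = Mul(Add(-11, O), Pow(Add(O, h), -1)) = Mul(Pow(Add(O, h), -1), Add(-11, O)))
Function('z')(f) = Add(38430, Mul(126, f)) (Function('z')(f) = Mul(Add(305, f), Add(125, Mul(Pow(Add(12, -11), -1), Add(-11, 12)))) = Mul(Add(305, f), Add(125, Mul(Pow(1, -1), 1))) = Mul(Add(305, f), Add(125, Mul(1, 1))) = Mul(Add(305, f), Add(125, 1)) = Mul(Add(305, f), 126) = Add(38430, Mul(126, f)))
Add(Function('z')(-73), Mul(-1, 212933)) = Add(Add(38430, Mul(126, -73)), Mul(-1, 212933)) = Add(Add(38430, -9198), -212933) = Add(29232, -212933) = -183701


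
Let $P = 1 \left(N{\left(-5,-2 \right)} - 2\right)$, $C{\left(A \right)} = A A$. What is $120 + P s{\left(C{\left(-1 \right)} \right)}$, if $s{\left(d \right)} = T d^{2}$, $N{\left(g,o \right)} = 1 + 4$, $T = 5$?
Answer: $135$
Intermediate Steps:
$N{\left(g,o \right)} = 5$
$C{\left(A \right)} = A^{2}$
$P = 3$ ($P = 1 \left(5 - 2\right) = 1 \cdot 3 = 3$)
$s{\left(d \right)} = 5 d^{2}$
$120 + P s{\left(C{\left(-1 \right)} \right)} = 120 + 3 \cdot 5 \left(\left(-1\right)^{2}\right)^{2} = 120 + 3 \cdot 5 \cdot 1^{2} = 120 + 3 \cdot 5 \cdot 1 = 120 + 3 \cdot 5 = 120 + 15 = 135$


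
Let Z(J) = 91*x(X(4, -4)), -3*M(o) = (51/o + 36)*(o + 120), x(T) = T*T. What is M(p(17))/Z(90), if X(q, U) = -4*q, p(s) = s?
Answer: -137/1792 ≈ -0.076451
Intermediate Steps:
x(T) = T²
M(o) = -(36 + 51/o)*(120 + o)/3 (M(o) = -(51/o + 36)*(o + 120)/3 = -(36 + 51/o)*(120 + o)/3)
Z(J) = 23296 (Z(J) = 91*(-4*4)² = 91*(-16)² = 91*256 = 23296)
M(p(17))/Z(90) = (-1457 - 2040/17 - 12*17)/23296 = (-1457 - 2040*1/17 - 204)*(1/23296) = (-1457 - 120 - 204)*(1/23296) = -1781*1/23296 = -137/1792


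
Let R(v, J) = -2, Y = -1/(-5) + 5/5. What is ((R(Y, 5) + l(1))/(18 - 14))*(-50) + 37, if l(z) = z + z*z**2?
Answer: 37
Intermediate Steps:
l(z) = z + z**3
Y = 6/5 (Y = -1*(-1/5) + 5*(1/5) = 1/5 + 1 = 6/5 ≈ 1.2000)
((R(Y, 5) + l(1))/(18 - 14))*(-50) + 37 = ((-2 + (1 + 1**3))/(18 - 14))*(-50) + 37 = ((-2 + (1 + 1))/4)*(-50) + 37 = ((-2 + 2)*(1/4))*(-50) + 37 = (0*(1/4))*(-50) + 37 = 0*(-50) + 37 = 0 + 37 = 37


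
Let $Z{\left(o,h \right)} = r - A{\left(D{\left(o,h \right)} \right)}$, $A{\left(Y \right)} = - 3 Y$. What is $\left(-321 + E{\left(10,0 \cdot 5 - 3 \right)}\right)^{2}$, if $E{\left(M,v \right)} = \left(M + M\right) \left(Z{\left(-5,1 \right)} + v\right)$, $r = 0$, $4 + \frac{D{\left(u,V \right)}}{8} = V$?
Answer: $3316041$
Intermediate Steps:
$D{\left(u,V \right)} = -32 + 8 V$
$Z{\left(o,h \right)} = -96 + 24 h$ ($Z{\left(o,h \right)} = 0 - - 3 \left(-32 + 8 h\right) = 0 - \left(96 - 24 h\right) = 0 + \left(-96 + 24 h\right) = -96 + 24 h$)
$E{\left(M,v \right)} = 2 M \left(-72 + v\right)$ ($E{\left(M,v \right)} = \left(M + M\right) \left(\left(-96 + 24 \cdot 1\right) + v\right) = 2 M \left(\left(-96 + 24\right) + v\right) = 2 M \left(-72 + v\right)$)
$\left(-321 + E{\left(10,0 \cdot 5 - 3 \right)}\right)^{2} = \left(-321 + 2 \cdot 10 \left(-72 + \left(0 \cdot 5 - 3\right)\right)\right)^{2} = \left(-321 + 2 \cdot 10 \left(-72 + \left(0 - 3\right)\right)\right)^{2} = \left(-321 + 2 \cdot 10 \left(-72 - 3\right)\right)^{2} = \left(-321 + 2 \cdot 10 \left(-75\right)\right)^{2} = \left(-321 - 1500\right)^{2} = \left(-1821\right)^{2} = 3316041$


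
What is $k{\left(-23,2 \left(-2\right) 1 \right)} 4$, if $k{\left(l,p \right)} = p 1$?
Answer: $-16$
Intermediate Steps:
$k{\left(l,p \right)} = p$
$k{\left(-23,2 \left(-2\right) 1 \right)} 4 = 2 \left(-2\right) 1 \cdot 4 = \left(-4\right) 1 \cdot 4 = \left(-4\right) 4 = -16$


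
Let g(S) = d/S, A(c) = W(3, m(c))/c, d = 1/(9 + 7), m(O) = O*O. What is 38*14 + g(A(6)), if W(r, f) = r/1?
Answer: 4257/8 ≈ 532.13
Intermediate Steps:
m(O) = O²
W(r, f) = r (W(r, f) = r*1 = r)
d = 1/16 ≈ 0.062500
A(c) = 3/c
g(S) = 1/(16*S)
38*14 + g(A(6)) = 38*14 + 1/(16*((3/6))) = 532 + 1/(16*((3*(⅙)))) = 532 + 1/(16*(½)) = 532 + (1/16)*2 = 532 + ⅛ = 4257/8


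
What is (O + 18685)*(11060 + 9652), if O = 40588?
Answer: 1227662376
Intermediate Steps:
(O + 18685)*(11060 + 9652) = (40588 + 18685)*(11060 + 9652) = 59273*20712 = 1227662376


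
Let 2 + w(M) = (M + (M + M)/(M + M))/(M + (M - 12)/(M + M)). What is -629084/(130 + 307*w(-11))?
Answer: 34442349/9614 ≈ 3582.5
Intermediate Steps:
w(M) = -2 + (1 + M)/(M + (-12 + M)/(2*M)) (w(M) = -2 + (M + (M + M)/(M + M))/(M + (M - 12)/(M + M)) = -2 + (M + (2*M)/((2*M)))/(M + (-12 + M)/((2*M))) = -2 + (M + (2*M)*(1/(2*M)))/(M + (-12 + M)*(1/(2*M))) = -2 + (M + 1)/(M + (-12 + M)/(2*M)) = -2 + (1 + M)/(M + (-12 + M)/(2*M)))
-629084/(130 + 307*w(-11)) = -629084/(130 + 307*(2*(12 - 1*(-11)²)/(-12 - 11 + 2*(-11)²))) = -629084/(130 + 307*(2*(12 - 1*121)/(-12 - 11 + 2*121))) = -629084/(130 + 307*(2*(12 - 121)/(-12 - 11 + 242))) = -629084/(130 + 307*(2*(-109)/219)) = -629084/(130 + 307*(2*(1/219)*(-109))) = -629084/(130 + 307*(-218/219)) = -629084/(130 - 66926/219) = -629084/(-38456/219) = -629084*(-219/38456) = 34442349/9614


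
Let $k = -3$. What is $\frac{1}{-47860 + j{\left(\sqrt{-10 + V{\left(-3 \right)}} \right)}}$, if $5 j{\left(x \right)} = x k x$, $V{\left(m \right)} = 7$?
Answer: $- \frac{5}{239291} \approx -2.0895 \cdot 10^{-5}$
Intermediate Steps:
$j{\left(x \right)} = - \frac{3 x^{2}}{5}$ ($j{\left(x \right)} = \frac{x \left(-3\right) x}{5} = \frac{- 3 x x}{5} = \frac{\left(-3\right) x^{2}}{5} = - \frac{3 x^{2}}{5}$)
$\frac{1}{-47860 + j{\left(\sqrt{-10 + V{\left(-3 \right)}} \right)}} = \frac{1}{-47860 - \frac{3 \left(\sqrt{-10 + 7}\right)^{2}}{5}} = \frac{1}{-47860 - \frac{3 \left(\sqrt{-3}\right)^{2}}{5}} = \frac{1}{-47860 - \frac{3 \left(i \sqrt{3}\right)^{2}}{5}} = \frac{1}{-47860 - - \frac{9}{5}} = \frac{1}{-47860 + \frac{9}{5}} = \frac{1}{- \frac{239291}{5}} = - \frac{5}{239291}$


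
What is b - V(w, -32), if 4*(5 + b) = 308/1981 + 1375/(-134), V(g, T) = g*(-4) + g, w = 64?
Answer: 27982427/151688 ≈ 184.47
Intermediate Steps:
V(g, T) = -3*g (V(g, T) = -4*g + g = -3*g)
b = -1141669/151688 (b = -5 + (308/1981 + 1375/(-134))/4 = -5 + (308*(1/1981) + 1375*(-1/134))/4 = -5 + (44/283 - 1375/134)/4 = -5 + (¼)*(-383229/37922) = -5 - 383229/151688 = -1141669/151688 ≈ -7.5264)
b - V(w, -32) = -1141669/151688 - (-3)*64 = -1141669/151688 - 1*(-192) = -1141669/151688 + 192 = 27982427/151688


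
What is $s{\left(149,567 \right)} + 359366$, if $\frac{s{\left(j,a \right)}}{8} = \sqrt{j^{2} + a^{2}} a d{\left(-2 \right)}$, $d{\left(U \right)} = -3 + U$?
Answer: $359366 - 22680 \sqrt{343690} \approx -1.2937 \cdot 10^{7}$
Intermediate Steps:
$s{\left(j,a \right)} = - 40 a \sqrt{a^{2} + j^{2}}$ ($s{\left(j,a \right)} = 8 \sqrt{j^{2} + a^{2}} a \left(-3 - 2\right) = 8 \sqrt{a^{2} + j^{2}} a \left(-5\right) = 8 a \sqrt{a^{2} + j^{2}} \left(-5\right) = 8 \left(- 5 a \sqrt{a^{2} + j^{2}}\right) = - 40 a \sqrt{a^{2} + j^{2}}$)
$s{\left(149,567 \right)} + 359366 = \left(-40\right) 567 \sqrt{567^{2} + 149^{2}} + 359366 = \left(-40\right) 567 \sqrt{321489 + 22201} + 359366 = \left(-40\right) 567 \sqrt{343690} + 359366 = - 22680 \sqrt{343690} + 359366 = 359366 - 22680 \sqrt{343690}$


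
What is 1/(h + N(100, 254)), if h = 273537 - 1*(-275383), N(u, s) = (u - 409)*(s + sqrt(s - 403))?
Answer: 470434/221322375025 + 309*I*sqrt(149)/221322375025 ≈ 2.1256e-6 + 1.7042e-8*I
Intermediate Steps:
N(u, s) = (-409 + u)*(s + sqrt(-403 + s))
h = 548920 (h = 273537 + 275383 = 548920)
1/(h + N(100, 254)) = 1/(548920 + (-409*254 - 409*sqrt(-403 + 254) + 254*100 + 100*sqrt(-403 + 254))) = 1/(548920 + (-103886 - 409*I*sqrt(149) + 25400 + 100*sqrt(-149))) = 1/(548920 + (-103886 - 409*I*sqrt(149) + 25400 + 100*(I*sqrt(149)))) = 1/(548920 + (-103886 - 409*I*sqrt(149) + 25400 + 100*I*sqrt(149))) = 1/(548920 + (-78486 - 309*I*sqrt(149))) = 1/(470434 - 309*I*sqrt(149))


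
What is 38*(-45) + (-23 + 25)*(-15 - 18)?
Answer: -1776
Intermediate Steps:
38*(-45) + (-23 + 25)*(-15 - 18) = -1710 + 2*(-33) = -1710 - 66 = -1776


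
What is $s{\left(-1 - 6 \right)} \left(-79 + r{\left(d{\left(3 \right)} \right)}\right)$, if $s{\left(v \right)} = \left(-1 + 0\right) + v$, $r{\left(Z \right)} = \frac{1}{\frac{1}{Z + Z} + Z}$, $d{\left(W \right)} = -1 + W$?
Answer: $\frac{5656}{9} \approx 628.44$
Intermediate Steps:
$r{\left(Z \right)} = \frac{1}{Z + \frac{1}{2 Z}}$ ($r{\left(Z \right)} = \frac{1}{\frac{1}{2 Z} + Z} = \frac{1}{Z + \frac{1}{2 Z}}$)
$s{\left(v \right)} = -1 + v$
$s{\left(-1 - 6 \right)} \left(-79 + r{\left(d{\left(3 \right)} \right)}\right) = \left(-1 - 7\right) \left(-79 + \frac{2 \left(-1 + 3\right)}{1 + 2 \left(-1 + 3\right)^{2}}\right) = \left(-1 - 7\right) \left(-79 + 2 \cdot 2 \frac{1}{1 + 2 \cdot 2^{2}}\right) = \left(-1 - 7\right) \left(-79 + 2 \cdot 2 \frac{1}{1 + 2 \cdot 4}\right) = - 8 \left(-79 + 2 \cdot 2 \frac{1}{1 + 8}\right) = - 8 \left(-79 + 2 \cdot 2 \cdot \frac{1}{9}\right) = - 8 \left(-79 + \frac{4}{9}\right) = \left(-8\right) \left(- \frac{707}{9}\right) = \frac{5656}{9}$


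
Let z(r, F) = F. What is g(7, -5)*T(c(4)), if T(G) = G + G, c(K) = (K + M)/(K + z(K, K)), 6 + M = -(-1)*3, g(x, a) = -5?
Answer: -5/4 ≈ -1.2500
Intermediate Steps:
M = -3 (M = -6 - (-1)*3 = -6 - 1*(-3) = -6 + 3 = -3)
c(K) = (-3 + K)/(2*K) (c(K) = (K - 3)/(K + K) = (-3 + K)/((2*K)) = (-3 + K)*(1/(2*K)) = (-3 + K)/(2*K))
T(G) = 2*G
g(7, -5)*T(c(4)) = -10*(1/2)*(-3 + 4)/4 = -10*(1/2)*(1/4)*1 = -10/8 = -5*1/4 = -5/4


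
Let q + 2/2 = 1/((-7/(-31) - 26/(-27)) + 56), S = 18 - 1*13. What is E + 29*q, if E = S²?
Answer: -167195/47867 ≈ -3.4929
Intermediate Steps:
S = 5 (S = 18 - 13 = 5)
E = 25 (E = 5² = 25)
q = -47030/47867 (q = -1 + 1/((-7/(-31) - 26/(-27)) + 56) = -1 + 1/((-7*(-1/31) - 26*(-1/27)) + 56) = -1 + 1/((7/31 + 26/27) + 56) = -1 + 1/(995/837 + 56) = -1 + 1/(47867/837) = -1 + 837/47867 = -47030/47867 ≈ -0.98251)
E + 29*q = 25 + 29*(-47030/47867) = 25 - 1363870/47867 = -167195/47867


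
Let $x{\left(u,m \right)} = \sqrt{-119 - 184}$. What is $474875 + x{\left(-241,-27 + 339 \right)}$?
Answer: $474875 + i \sqrt{303} \approx 4.7488 \cdot 10^{5} + 17.407 i$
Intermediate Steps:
$x{\left(u,m \right)} = i \sqrt{303}$ ($x{\left(u,m \right)} = \sqrt{-303} = i \sqrt{303}$)
$474875 + x{\left(-241,-27 + 339 \right)} = 474875 + i \sqrt{303}$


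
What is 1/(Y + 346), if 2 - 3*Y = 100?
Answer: 3/940 ≈ 0.0031915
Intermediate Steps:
Y = -98/3 (Y = ⅔ - ⅓*100 = ⅔ - 100/3 = -98/3 ≈ -32.667)
1/(Y + 346) = 1/(-98/3 + 346) = 1/(940/3) = 3/940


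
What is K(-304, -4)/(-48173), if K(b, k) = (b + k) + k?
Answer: 312/48173 ≈ 0.0064767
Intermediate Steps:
K(b, k) = b + 2*k
K(-304, -4)/(-48173) = (-304 + 2*(-4))/(-48173) = (-304 - 8)*(-1/48173) = -312*(-1/48173) = 312/48173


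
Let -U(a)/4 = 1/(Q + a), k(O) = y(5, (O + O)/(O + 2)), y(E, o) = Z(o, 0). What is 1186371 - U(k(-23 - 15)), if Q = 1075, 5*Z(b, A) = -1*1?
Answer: 3187778887/2687 ≈ 1.1864e+6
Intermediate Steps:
Z(b, A) = -⅕ (Z(b, A) = (-1*1)/5 = (⅕)*(-1) = -⅕)
y(E, o) = -⅕
k(O) = -⅕
U(a) = -4/(1075 + a)
1186371 - U(k(-23 - 15)) = 1186371 - (-4)/(1075 - ⅕) = 1186371 - (-4)/5374/5 = 1186371 - (-4)*5/5374 = 1186371 - 1*(-10/2687) = 1186371 + 10/2687 = 3187778887/2687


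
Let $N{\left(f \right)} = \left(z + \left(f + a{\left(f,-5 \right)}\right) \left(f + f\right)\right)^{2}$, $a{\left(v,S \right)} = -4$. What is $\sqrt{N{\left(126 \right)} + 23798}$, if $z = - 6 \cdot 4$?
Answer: $\sqrt{943742198} \approx 30720.0$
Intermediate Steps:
$z = -24$ ($z = \left(-1\right) 24 = -24$)
$N{\left(f \right)} = \left(-24 + 2 f \left(-4 + f\right)\right)^{2}$ ($N{\left(f \right)} = \left(-24 + \left(f - 4\right) \left(f + f\right)\right)^{2} = \left(-24 + \left(-4 + f\right) 2 f\right)^{2} = \left(-24 + 2 f \left(-4 + f\right)\right)^{2}$)
$\sqrt{N{\left(126 \right)} + 23798} = \sqrt{4 \left(-12 + 126^{2} - 504\right)^{2} + 23798} = \sqrt{4 \left(-12 + 15876 - 504\right)^{2} + 23798} = \sqrt{4 \cdot 15360^{2} + 23798} = \sqrt{4 \cdot 235929600 + 23798} = \sqrt{943718400 + 23798} = \sqrt{943742198}$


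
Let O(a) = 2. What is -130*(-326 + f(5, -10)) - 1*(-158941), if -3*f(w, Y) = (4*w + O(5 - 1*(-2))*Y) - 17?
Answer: 601753/3 ≈ 2.0058e+5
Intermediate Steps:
f(w, Y) = 17/3 - 4*w/3 - 2*Y/3 (f(w, Y) = -((4*w + 2*Y) - 17)/3 = -((2*Y + 4*w) - 17)/3 = -(-17 + 2*Y + 4*w)/3 = 17/3 - 4*w/3 - 2*Y/3)
-130*(-326 + f(5, -10)) - 1*(-158941) = -130*(-326 + (17/3 - 4/3*5 - ⅔*(-10))) - 1*(-158941) = -130*(-326 + (17/3 - 20/3 + 20/3)) + 158941 = -130*(-326 + 17/3) + 158941 = -130*(-961/3) + 158941 = 124930/3 + 158941 = 601753/3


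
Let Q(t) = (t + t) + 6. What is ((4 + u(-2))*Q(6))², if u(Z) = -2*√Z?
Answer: 2592 - 5184*I*√2 ≈ 2592.0 - 7331.3*I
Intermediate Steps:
Q(t) = 6 + 2*t (Q(t) = 2*t + 6 = 6 + 2*t)
((4 + u(-2))*Q(6))² = ((4 - 2*I*√2)*(6 + 2*6))² = ((4 - 2*I*√2)*(6 + 12))² = ((4 - 2*I*√2)*18)² = (72 - 36*I*√2)²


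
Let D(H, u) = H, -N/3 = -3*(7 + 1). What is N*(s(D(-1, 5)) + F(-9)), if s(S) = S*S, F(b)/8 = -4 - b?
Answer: 2952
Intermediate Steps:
N = 72 (N = -(-9)*(7 + 1) = -(-9)*8 = -3*(-24) = 72)
F(b) = -32 - 8*b (F(b) = 8*(-4 - b) = -32 - 8*b)
s(S) = S**2
N*(s(D(-1, 5)) + F(-9)) = 72*((-1)**2 + (-32 - 8*(-9))) = 72*(1 + (-32 + 72)) = 72*(1 + 40) = 72*41 = 2952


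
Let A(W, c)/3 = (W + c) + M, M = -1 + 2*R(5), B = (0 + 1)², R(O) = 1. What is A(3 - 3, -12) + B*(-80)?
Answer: -113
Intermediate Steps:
B = 1 (B = 1² = 1)
M = 1 (M = -1 + 2*1 = -1 + 2 = 1)
A(W, c) = 3 + 3*W + 3*c (A(W, c) = 3*((W + c) + 1) = 3*(1 + W + c) = 3 + 3*W + 3*c)
A(3 - 3, -12) + B*(-80) = (3 + 3*(3 - 3) + 3*(-12)) + 1*(-80) = (3 + 3*0 - 36) - 80 = (3 + 0 - 36) - 80 = -33 - 80 = -113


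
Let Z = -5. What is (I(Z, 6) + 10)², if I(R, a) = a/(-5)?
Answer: 1936/25 ≈ 77.440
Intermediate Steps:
I(R, a) = -a/5 (I(R, a) = a*(-⅕) = -a/5)
(I(Z, 6) + 10)² = (-⅕*6 + 10)² = (-6/5 + 10)² = (44/5)² = 1936/25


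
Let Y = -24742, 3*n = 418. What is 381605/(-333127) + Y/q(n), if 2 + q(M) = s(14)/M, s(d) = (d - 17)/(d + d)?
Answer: 96458103206451/7800834959 ≈ 12365.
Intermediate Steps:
n = 418/3 (n = (⅓)*418 = 418/3 ≈ 139.33)
s(d) = (-17 + d)/(2*d) (s(d) = (-17 + d)/((2*d)) = (-17 + d)*(1/(2*d)) = (-17 + d)/(2*d))
q(M) = -2 - 3/(28*M) (q(M) = -2 + ((½)*(-17 + 14)/14)/M = -2 + ((½)*(1/14)*(-3))/M = -2 - 3/(28*M))
381605/(-333127) + Y/q(n) = 381605/(-333127) - 24742/(-2 - 3/(28*418/3)) = 381605*(-1/333127) - 24742/(-2 - 3/28*3/418) = -381605/333127 - 24742/(-2 - 9/11704) = -381605/333127 - 24742/(-23417/11704) = -381605/333127 - 24742*(-11704/23417) = -381605/333127 + 289580368/23417 = 96458103206451/7800834959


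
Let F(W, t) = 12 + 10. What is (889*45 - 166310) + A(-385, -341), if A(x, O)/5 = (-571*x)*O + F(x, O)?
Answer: -374944870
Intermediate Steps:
F(W, t) = 22
A(x, O) = 110 - 2855*O*x (A(x, O) = 5*((-571*x)*O + 22) = 5*(-571*O*x + 22) = 5*(22 - 571*O*x) = 110 - 2855*O*x)
(889*45 - 166310) + A(-385, -341) = (889*45 - 166310) + (110 - 2855*(-341)*(-385)) = (40005 - 166310) + (110 - 374818675) = -126305 - 374818565 = -374944870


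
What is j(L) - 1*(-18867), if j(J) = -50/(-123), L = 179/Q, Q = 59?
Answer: 2320691/123 ≈ 18867.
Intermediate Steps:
L = 179/59 ≈ 3.0339
j(J) = 50/123 (j(J) = -50*(-1/123) = 50/123)
j(L) - 1*(-18867) = 50/123 - 1*(-18867) = 50/123 + 18867 = 2320691/123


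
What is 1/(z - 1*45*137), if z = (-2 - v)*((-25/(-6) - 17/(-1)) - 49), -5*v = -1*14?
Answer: -5/30157 ≈ -0.00016580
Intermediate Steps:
v = 14/5 (v = -(-1)*14/5 = -⅕*(-14) = 14/5 ≈ 2.8000)
z = 668/5 (z = (-2 - 1*14/5)*((-25/(-6) - 17/(-1)) - 49) = (-2 - 14/5)*((-25*(-⅙) - 17*(-1)) - 49) = -24*((25/6 + 17) - 49)/5 = -24*(127/6 - 49)/5 = -24/5*(-167/6) = 668/5 ≈ 133.60)
1/(z - 1*45*137) = 1/(668/5 - 1*45*137) = 1/(668/5 - 45*137) = 1/(668/5 - 6165) = 1/(-30157/5) = -5/30157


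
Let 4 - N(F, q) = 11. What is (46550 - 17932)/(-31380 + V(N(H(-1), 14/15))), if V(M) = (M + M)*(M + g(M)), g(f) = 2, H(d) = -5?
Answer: -14309/15655 ≈ -0.91402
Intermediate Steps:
N(F, q) = -7 (N(F, q) = 4 - 1*11 = 4 - 11 = -7)
V(M) = 2*M*(2 + M) (V(M) = (M + M)*(M + 2) = (2*M)*(2 + M) = 2*M*(2 + M))
(46550 - 17932)/(-31380 + V(N(H(-1), 14/15))) = (46550 - 17932)/(-31380 + 2*(-7)*(2 - 7)) = 28618/(-31380 + 2*(-7)*(-5)) = 28618/(-31380 + 70) = 28618/(-31310) = 28618*(-1/31310) = -14309/15655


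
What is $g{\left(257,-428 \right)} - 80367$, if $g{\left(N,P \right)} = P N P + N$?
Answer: $46998178$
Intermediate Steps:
$g{\left(N,P \right)} = N + N P^{2}$ ($g{\left(N,P \right)} = N P P + N = N P^{2} + N = N + N P^{2}$)
$g{\left(257,-428 \right)} - 80367 = 257 \left(1 + \left(-428\right)^{2}\right) - 80367 = 257 \left(1 + 183184\right) - 80367 = 257 \cdot 183185 - 80367 = 47078545 - 80367 = 46998178$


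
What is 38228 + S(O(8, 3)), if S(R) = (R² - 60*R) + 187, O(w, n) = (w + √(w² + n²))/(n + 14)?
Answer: 11093912/289 - 1004*√73/289 ≈ 38358.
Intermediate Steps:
O(w, n) = (w + √(n² + w²))/(14 + n)
S(R) = 187 + R² - 60*R
38228 + S(O(8, 3)) = 38228 + (187 + ((8 + √(3² + 8²))/(14 + 3))² - 60*(8 + √(3² + 8²))/(14 + 3)) = 38228 + (187 + ((8 + √(9 + 64))/17)² - 60*(8 + √(9 + 64))/17) = 38228 + (187 + ((8 + √73)/17)² - 60*(8 + √73)/17) = 38228 + (187 + (8/17 + √73/17)² - 60*(8/17 + √73/17)) = 38228 + (187 + (8/17 + √73/17)² + (-480/17 - 60*√73/17)) = 38228 + (2699/17 + (8/17 + √73/17)² - 60*√73/17) = 652575/17 + (8/17 + √73/17)² - 60*√73/17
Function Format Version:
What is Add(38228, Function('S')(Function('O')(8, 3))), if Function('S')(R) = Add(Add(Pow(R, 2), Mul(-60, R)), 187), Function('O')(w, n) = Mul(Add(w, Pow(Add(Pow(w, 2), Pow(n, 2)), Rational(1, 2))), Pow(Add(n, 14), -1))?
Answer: Add(Rational(11093912, 289), Mul(Rational(-1004, 289), Pow(73, Rational(1, 2)))) ≈ 38358.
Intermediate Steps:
Function('O')(w, n) = Mul(Pow(Add(14, n), -1), Add(w, Pow(Add(Pow(n, 2), Pow(w, 2)), Rational(1, 2)))) (Function('O')(w, n) = Mul(Add(w, Pow(Add(Pow(n, 2), Pow(w, 2)), Rational(1, 2))), Pow(Add(14, n), -1)) = Mul(Pow(Add(14, n), -1), Add(w, Pow(Add(Pow(n, 2), Pow(w, 2)), Rational(1, 2)))))
Function('S')(R) = Add(187, Pow(R, 2), Mul(-60, R))
Add(38228, Function('S')(Function('O')(8, 3))) = Add(38228, Add(187, Pow(Mul(Pow(Add(14, 3), -1), Add(8, Pow(Add(Pow(3, 2), Pow(8, 2)), Rational(1, 2)))), 2), Mul(-60, Mul(Pow(Add(14, 3), -1), Add(8, Pow(Add(Pow(3, 2), Pow(8, 2)), Rational(1, 2))))))) = Add(38228, Add(187, Pow(Mul(Pow(17, -1), Add(8, Pow(Add(9, 64), Rational(1, 2)))), 2), Mul(-60, Mul(Pow(17, -1), Add(8, Pow(Add(9, 64), Rational(1, 2))))))) = Add(38228, Add(187, Pow(Mul(Rational(1, 17), Add(8, Pow(73, Rational(1, 2)))), 2), Mul(-60, Mul(Rational(1, 17), Add(8, Pow(73, Rational(1, 2))))))) = Add(38228, Add(187, Pow(Add(Rational(8, 17), Mul(Rational(1, 17), Pow(73, Rational(1, 2)))), 2), Mul(-60, Add(Rational(8, 17), Mul(Rational(1, 17), Pow(73, Rational(1, 2))))))) = Add(38228, Add(187, Pow(Add(Rational(8, 17), Mul(Rational(1, 17), Pow(73, Rational(1, 2)))), 2), Add(Rational(-480, 17), Mul(Rational(-60, 17), Pow(73, Rational(1, 2)))))) = Add(38228, Add(Rational(2699, 17), Pow(Add(Rational(8, 17), Mul(Rational(1, 17), Pow(73, Rational(1, 2)))), 2), Mul(Rational(-60, 17), Pow(73, Rational(1, 2))))) = Add(Rational(652575, 17), Pow(Add(Rational(8, 17), Mul(Rational(1, 17), Pow(73, Rational(1, 2)))), 2), Mul(Rational(-60, 17), Pow(73, Rational(1, 2))))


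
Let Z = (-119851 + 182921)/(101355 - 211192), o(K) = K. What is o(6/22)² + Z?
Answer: -55823/111683 ≈ -0.49983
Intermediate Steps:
Z = -530/923 (Z = 63070/(-109837) = 63070*(-1/109837) = -530/923 ≈ -0.57421)
o(6/22)² + Z = (6/22)² - 530/923 = (6*(1/22))² - 530/923 = (3/11)² - 530/923 = 9/121 - 530/923 = -55823/111683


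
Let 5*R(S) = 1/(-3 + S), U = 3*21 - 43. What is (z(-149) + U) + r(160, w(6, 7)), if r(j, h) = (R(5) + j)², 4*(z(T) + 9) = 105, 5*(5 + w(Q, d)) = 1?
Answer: 1283463/50 ≈ 25669.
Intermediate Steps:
w(Q, d) = -24/5 (w(Q, d) = -5 + (⅕)*1 = -5 + ⅕ = -24/5)
U = 20 (U = 63 - 43 = 20)
z(T) = 69/4 (z(T) = -9 + (¼)*105 = -9 + 105/4 = 69/4)
R(S) = 1/(5*(-3 + S))
r(j, h) = (⅒ + j)² (r(j, h) = (1/(5*(-3 + 5)) + j)² = ((⅕)/2 + j)² = ((⅕)*(½) + j)² = (⅒ + j)²)
(z(-149) + U) + r(160, w(6, 7)) = (69/4 + 20) + (1 + 10*160)²/100 = 149/4 + (1 + 1600)²/100 = 149/4 + (1/100)*1601² = 149/4 + (1/100)*2563201 = 149/4 + 2563201/100 = 1283463/50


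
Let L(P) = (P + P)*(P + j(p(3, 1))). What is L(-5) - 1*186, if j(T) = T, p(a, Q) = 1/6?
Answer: -413/3 ≈ -137.67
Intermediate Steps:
p(a, Q) = ⅙
L(P) = 2*P*(⅙ + P) (L(P) = (P + P)*(P + ⅙) = (2*P)*(⅙ + P) = 2*P*(⅙ + P))
L(-5) - 1*186 = (⅓)*(-5)*(1 + 6*(-5)) - 1*186 = (⅓)*(-5)*(1 - 30) - 186 = (⅓)*(-5)*(-29) - 186 = 145/3 - 186 = -413/3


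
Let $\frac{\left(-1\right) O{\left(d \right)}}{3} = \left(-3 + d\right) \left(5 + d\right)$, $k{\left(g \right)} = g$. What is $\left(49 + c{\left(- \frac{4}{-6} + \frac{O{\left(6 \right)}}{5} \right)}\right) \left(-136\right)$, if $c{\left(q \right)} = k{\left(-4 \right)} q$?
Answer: $- \frac{256088}{15} \approx -17073.0$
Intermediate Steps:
$O{\left(d \right)} = - 3 \left(-3 + d\right) \left(5 + d\right)$
$c{\left(q \right)} = - 4 q$
$\left(49 + c{\left(- \frac{4}{-6} + \frac{O{\left(6 \right)}}{5} \right)}\right) \left(-136\right) = \left(49 - 4 \left(- \frac{4}{-6} + \frac{45 - 36 - 3 \cdot 6^{2}}{5}\right)\right) \left(-136\right) = \left(49 - 4 \left(\left(-4\right) \left(- \frac{1}{6}\right) + \left(45 - 36 - 108\right) \frac{1}{5}\right)\right) \left(-136\right) = \left(49 - 4 \left(\frac{2}{3} + \left(45 - 36 - 108\right) \frac{1}{5}\right)\right) \left(-136\right) = \left(49 - 4 \left(\frac{2}{3} - \frac{99}{5}\right)\right) \left(-136\right) = \left(49 - - \frac{1148}{15}\right) \left(-136\right) = \left(49 + \frac{1148}{15}\right) \left(-136\right) = \frac{1883}{15} \left(-136\right) = - \frac{256088}{15}$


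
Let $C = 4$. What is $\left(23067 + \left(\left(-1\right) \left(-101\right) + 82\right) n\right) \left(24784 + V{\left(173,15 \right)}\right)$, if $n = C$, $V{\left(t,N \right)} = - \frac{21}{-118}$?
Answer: $\frac{69600960867}{118} \approx 5.8984 \cdot 10^{8}$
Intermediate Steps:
$V{\left(t,N \right)} = \frac{21}{118}$ ($V{\left(t,N \right)} = \left(-21\right) \left(- \frac{1}{118}\right) = \frac{21}{118}$)
$n = 4$
$\left(23067 + \left(\left(-1\right) \left(-101\right) + 82\right) n\right) \left(24784 + V{\left(173,15 \right)}\right) = \left(23067 + \left(\left(-1\right) \left(-101\right) + 82\right) 4\right) \left(24784 + \frac{21}{118}\right) = \left(23067 + \left(101 + 82\right) 4\right) \frac{2924533}{118} = \left(23067 + 183 \cdot 4\right) \frac{2924533}{118} = \left(23067 + 732\right) \frac{2924533}{118} = 23799 \cdot \frac{2924533}{118} = \frac{69600960867}{118}$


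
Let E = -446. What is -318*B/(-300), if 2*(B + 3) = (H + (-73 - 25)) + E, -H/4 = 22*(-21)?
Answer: 34397/50 ≈ 687.94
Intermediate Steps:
H = 1848 (H = -88*(-21) = -4*(-462) = 1848)
B = 649 (B = -3 + ((1848 + (-73 - 25)) - 446)/2 = -3 + ((1848 - 98) - 446)/2 = -3 + (1750 - 446)/2 = -3 + (½)*1304 = -3 + 652 = 649)
-318*B/(-300) = -206382/(-300) = -206382*(-1)/300 = -318*(-649/300) = 34397/50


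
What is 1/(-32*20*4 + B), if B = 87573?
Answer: 1/85013 ≈ 1.1763e-5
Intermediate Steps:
1/(-32*20*4 + B) = 1/(-32*20*4 + 87573) = 1/(-640*4 + 87573) = 1/(-2560 + 87573) = 1/85013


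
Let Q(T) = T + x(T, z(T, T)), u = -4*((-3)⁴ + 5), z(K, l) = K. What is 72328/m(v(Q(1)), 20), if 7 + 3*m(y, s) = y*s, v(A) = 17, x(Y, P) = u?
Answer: 72328/111 ≈ 651.60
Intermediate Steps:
u = -344 (u = -4*(81 + 5) = -4*86 = -344)
x(Y, P) = -344
Q(T) = -344 + T (Q(T) = T - 344 = -344 + T)
m(y, s) = -7/3 + s*y/3 (m(y, s) = -7/3 + (y*s)/3 = -7/3 + (s*y)/3 = -7/3 + s*y/3)
72328/m(v(Q(1)), 20) = 72328/(-7/3 + (⅓)*20*17) = 72328/(-7/3 + 340/3) = 72328/111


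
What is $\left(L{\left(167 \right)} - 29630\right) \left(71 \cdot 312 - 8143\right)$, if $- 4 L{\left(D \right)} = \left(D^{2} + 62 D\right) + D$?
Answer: $- \frac{1099216185}{2} \approx -5.4961 \cdot 10^{8}$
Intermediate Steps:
$L{\left(D \right)} = - \frac{63 D}{4} - \frac{D^{2}}{4}$ ($L{\left(D \right)} = - \frac{\left(D^{2} + 62 D\right) + D}{4} = - \frac{D^{2} + 63 D}{4} = - \frac{63 D}{4} - \frac{D^{2}}{4}$)
$\left(L{\left(167 \right)} - 29630\right) \left(71 \cdot 312 - 8143\right) = \left(\left(- \frac{1}{4}\right) 167 \left(63 + 167\right) - 29630\right) \left(71 \cdot 312 - 8143\right) = \left(\left(- \frac{1}{4}\right) 167 \cdot 230 - 29630\right) \left(22152 - 8143\right) = \left(- \frac{19205}{2} - 29630\right) 14009 = \left(- \frac{78465}{2}\right) 14009 = - \frac{1099216185}{2}$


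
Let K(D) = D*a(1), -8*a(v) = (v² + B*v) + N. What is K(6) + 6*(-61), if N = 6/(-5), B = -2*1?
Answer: -7287/20 ≈ -364.35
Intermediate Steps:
B = -2
N = -6/5 (N = 6*(-⅕) = -6/5 ≈ -1.2000)
a(v) = 3/20 - v²/8 + v/4 (a(v) = -((v² - 2*v) - 6/5)/8 = -(-6/5 + v² - 2*v)/8 = 3/20 - v²/8 + v/4)
K(D) = 11*D/40 (K(D) = D*(3/20 - ⅛*1² + (¼)*1) = D*(3/20 - ⅛*1 + ¼) = D*(3/20 - ⅛ + ¼) = D*(11/40) = 11*D/40)
K(6) + 6*(-61) = (11/40)*6 + 6*(-61) = 33/20 - 366 = -7287/20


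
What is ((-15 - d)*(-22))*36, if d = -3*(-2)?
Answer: 16632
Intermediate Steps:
d = 6
((-15 - d)*(-22))*36 = ((-15 - 1*6)*(-22))*36 = ((-15 - 6)*(-22))*36 = -21*(-22)*36 = 462*36 = 16632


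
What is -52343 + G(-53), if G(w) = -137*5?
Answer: -53028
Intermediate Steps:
G(w) = -685
-52343 + G(-53) = -52343 - 685 = -53028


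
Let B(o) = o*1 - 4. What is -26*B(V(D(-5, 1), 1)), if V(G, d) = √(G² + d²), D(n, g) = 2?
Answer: 104 - 26*√5 ≈ 45.862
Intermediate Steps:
B(o) = -4 + o (B(o) = o - 4 = -4 + o)
-26*B(V(D(-5, 1), 1)) = -26*(-4 + √(2² + 1²)) = -26*(-4 + √(4 + 1)) = -26*(-4 + √5) = 104 - 26*√5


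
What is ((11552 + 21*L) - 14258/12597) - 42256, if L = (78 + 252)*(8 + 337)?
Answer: 29730744904/12597 ≈ 2.3601e+6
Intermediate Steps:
L = 113850 (L = 330*345 = 113850)
((11552 + 21*L) - 14258/12597) - 42256 = ((11552 + 21*113850) - 14258/12597) - 42256 = ((11552 + 2390850) - 14258*1/12597) - 42256 = (2402402 - 14258/12597) - 42256 = 30263043736/12597 - 42256 = 29730744904/12597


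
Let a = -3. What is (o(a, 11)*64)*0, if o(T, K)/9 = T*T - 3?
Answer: 0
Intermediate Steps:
o(T, K) = -27 + 9*T² (o(T, K) = 9*(T*T - 3) = 9*(T² - 3) = 9*(-3 + T²) = -27 + 9*T²)
(o(a, 11)*64)*0 = ((-27 + 9*(-3)²)*64)*0 = ((-27 + 9*9)*64)*0 = ((-27 + 81)*64)*0 = (54*64)*0 = 3456*0 = 0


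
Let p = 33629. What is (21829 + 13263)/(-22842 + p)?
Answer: 35092/10787 ≈ 3.2532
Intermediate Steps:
(21829 + 13263)/(-22842 + p) = (21829 + 13263)/(-22842 + 33629) = 35092/10787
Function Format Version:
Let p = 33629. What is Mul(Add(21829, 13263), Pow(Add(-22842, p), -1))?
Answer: Rational(35092, 10787) ≈ 3.2532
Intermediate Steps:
Mul(Add(21829, 13263), Pow(Add(-22842, p), -1)) = Mul(Add(21829, 13263), Pow(Add(-22842, 33629), -1)) = Mul(35092, Pow(10787, -1)) = Mul(35092, Rational(1, 10787)) = Rational(35092, 10787)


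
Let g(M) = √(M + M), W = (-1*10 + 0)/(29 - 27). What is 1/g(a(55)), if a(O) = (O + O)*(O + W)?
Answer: √110/1100 ≈ 0.0095346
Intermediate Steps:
W = -5 (W = (-10 + 0)/2 = -10*½ = -5)
a(O) = 2*O*(-5 + O) (a(O) = (O + O)*(O - 5) = (2*O)*(-5 + O) = 2*O*(-5 + O))
g(M) = √2*√M (g(M) = √(2*M) = √2*√M)
1/g(a(55)) = 1/(√2*√(2*55*(-5 + 55))) = 1/(√2*√(2*55*50)) = 1/(√2*√5500) = 1/(√2*(10*√55)) = 1/(10*√110) = √110/1100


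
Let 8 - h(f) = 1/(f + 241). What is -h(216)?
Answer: -3655/457 ≈ -7.9978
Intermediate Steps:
h(f) = 8 - 1/(241 + f) (h(f) = 8 - 1/(f + 241) = 8 - 1/(241 + f))
-h(216) = -(1927 + 8*216)/(241 + 216) = -(1927 + 1728)/457 = -3655/457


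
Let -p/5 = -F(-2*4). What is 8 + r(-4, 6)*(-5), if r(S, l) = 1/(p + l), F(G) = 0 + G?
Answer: 277/34 ≈ 8.1471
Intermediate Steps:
F(G) = G
p = -40 (p = -(-5)*(-2*4) = -(-5)*(-8) = -5*8 = -40)
r(S, l) = 1/(-40 + l)
8 + r(-4, 6)*(-5) = 8 - 5/(-40 + 6) = 8 - 5/(-34) = 8 - 1/34*(-5) = 8 + 5/34 = 277/34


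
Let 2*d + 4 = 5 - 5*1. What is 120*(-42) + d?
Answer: -5042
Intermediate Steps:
d = -2 (d = -2 + (5 - 5*1)/2 = -2 + (5 - 5)/2 = -2 + (1/2)*0 = -2 + 0 = -2)
120*(-42) + d = 120*(-42) - 2 = -5040 - 2 = -5042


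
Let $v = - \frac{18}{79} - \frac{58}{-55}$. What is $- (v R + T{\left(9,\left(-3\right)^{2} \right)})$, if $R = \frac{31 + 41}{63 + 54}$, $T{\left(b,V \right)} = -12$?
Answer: $\frac{649084}{56485} \approx 11.491$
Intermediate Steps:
$R = \frac{8}{13}$ ($R = \frac{72}{117} = 72 \cdot \frac{1}{117} = \frac{8}{13} \approx 0.61539$)
$v = \frac{3592}{4345}$ ($v = \left(-18\right) \frac{1}{79} - - \frac{58}{55} = - \frac{18}{79} + \frac{58}{55} = \frac{3592}{4345} \approx 0.8267$)
$- (v R + T{\left(9,\left(-3\right)^{2} \right)}) = - (\frac{3592}{4345} \cdot \frac{8}{13} - 12) = - (\frac{28736}{56485} - 12) = \left(-1\right) \left(- \frac{649084}{56485}\right) = \frac{649084}{56485}$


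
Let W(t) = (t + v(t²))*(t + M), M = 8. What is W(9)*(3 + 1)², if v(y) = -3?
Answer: 1632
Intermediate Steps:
W(t) = (-3 + t)*(8 + t) (W(t) = (t - 3)*(t + 8) = (-3 + t)*(8 + t))
W(9)*(3 + 1)² = (-24 + 9² + 5*9)*(3 + 1)² = (-24 + 81 + 45)*4² = 102*16 = 1632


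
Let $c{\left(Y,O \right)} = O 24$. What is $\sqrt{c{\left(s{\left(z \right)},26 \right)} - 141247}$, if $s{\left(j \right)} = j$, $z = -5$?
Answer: $i \sqrt{140623} \approx 375.0 i$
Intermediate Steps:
$c{\left(Y,O \right)} = 24 O$
$\sqrt{c{\left(s{\left(z \right)},26 \right)} - 141247} = \sqrt{24 \cdot 26 - 141247} = \sqrt{624 - 141247} = \sqrt{-140623} = i \sqrt{140623}$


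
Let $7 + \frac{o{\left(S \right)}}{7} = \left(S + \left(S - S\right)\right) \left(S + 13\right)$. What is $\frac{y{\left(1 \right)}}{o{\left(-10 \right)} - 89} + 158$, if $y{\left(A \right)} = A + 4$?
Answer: $\frac{54979}{348} \approx 157.99$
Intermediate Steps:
$y{\left(A \right)} = 4 + A$
$o{\left(S \right)} = -49 + 7 S \left(13 + S\right)$ ($o{\left(S \right)} = -49 + 7 \left(S + \left(S - S\right)\right) \left(S + 13\right) = -49 + 7 \left(S + 0\right) \left(13 + S\right) = -49 + 7 S \left(13 + S\right)$)
$\frac{y{\left(1 \right)}}{o{\left(-10 \right)} - 89} + 158 = \frac{4 + 1}{\left(-49 + 7 \left(-10\right)^{2} + 91 \left(-10\right)\right) - 89} + 158 = \frac{1}{\left(-49 + 7 \cdot 100 - 910\right) - 89} \cdot 5 + 158 = \frac{1}{\left(-49 + 700 - 910\right) - 89} \cdot 5 + 158 = \frac{1}{-259 - 89} \cdot 5 + 158 = \frac{1}{-348} \cdot 5 + 158 = \left(- \frac{1}{348}\right) 5 + 158 = - \frac{5}{348} + 158 = \frac{54979}{348}$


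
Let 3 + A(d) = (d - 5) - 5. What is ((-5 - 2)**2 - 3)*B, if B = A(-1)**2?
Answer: 9016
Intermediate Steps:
A(d) = -13 + d (A(d) = -3 + ((d - 5) - 5) = -3 + ((-5 + d) - 5) = -3 + (-10 + d) = -13 + d)
B = 196 (B = (-13 - 1)**2 = (-14)**2 = 196)
((-5 - 2)**2 - 3)*B = ((-5 - 2)**2 - 3)*196 = ((-7)**2 - 3)*196 = (49 - 3)*196 = 46*196 = 9016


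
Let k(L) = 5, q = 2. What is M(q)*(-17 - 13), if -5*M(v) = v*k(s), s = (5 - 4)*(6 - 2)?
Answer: 60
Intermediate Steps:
s = 4 (s = 1*4 = 4)
M(v) = -v (M(v) = -v*5/5 = -v)
M(q)*(-17 - 13) = (-1*2)*(-17 - 13) = -2*(-30) = 60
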